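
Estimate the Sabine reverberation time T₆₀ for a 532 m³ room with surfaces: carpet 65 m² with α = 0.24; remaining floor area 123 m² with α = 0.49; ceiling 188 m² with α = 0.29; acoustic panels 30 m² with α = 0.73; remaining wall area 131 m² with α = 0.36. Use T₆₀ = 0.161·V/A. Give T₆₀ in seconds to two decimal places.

0.43 s

A = Σ Sᵢαᵢ = 65·0.24 + 123·0.49 + 188·0.29 + 30·0.73 + 131·0.36 = 199.45 m².
T₆₀ = 0.161 × 532 / 199.45 = 0.429 s.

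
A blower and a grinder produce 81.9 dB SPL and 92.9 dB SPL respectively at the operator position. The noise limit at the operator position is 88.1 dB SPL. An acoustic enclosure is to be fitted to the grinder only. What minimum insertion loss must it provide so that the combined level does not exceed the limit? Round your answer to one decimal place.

6.0 dB

Everything except the grinder sums to 10^(81.9/10) = 1.549e+08 in linear terms, 81.90 dB SPL.
To meet 88.1 dB SPL overall, the treated grinder may contribute at most 10^(88.1/10) − 1.549e+08 = 4.908e+08, i.e. 86.91 dB SPL.
Required insertion loss = 92.9 − 86.91 = 5.99 dB.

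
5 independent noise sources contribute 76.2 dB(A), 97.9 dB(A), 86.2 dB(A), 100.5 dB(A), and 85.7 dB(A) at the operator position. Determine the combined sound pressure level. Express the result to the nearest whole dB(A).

For uncorrelated sources the intensities add, so convert each level to linear form, sum, and take 10·log₁₀ of the total.
Σ 10^(L/10) = 10^(76.2/10) + 10^(97.9/10) + 10^(86.2/10) + 10^(100.5/10) + 10^(85.7/10) = 1.822e+10.
L_total = 10·log₁₀(1.822e+10) = 102.60 dB(A).

103 dB(A)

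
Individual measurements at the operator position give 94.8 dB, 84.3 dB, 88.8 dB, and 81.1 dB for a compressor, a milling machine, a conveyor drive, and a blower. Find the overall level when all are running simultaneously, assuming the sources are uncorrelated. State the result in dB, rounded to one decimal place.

For uncorrelated sources the intensities add, so convert each level to linear form, sum, and take 10·log₁₀ of the total.
Σ 10^(L/10) = 10^(94.8/10) + 10^(84.3/10) + 10^(88.8/10) + 10^(81.1/10) = 4.177e+09.
L_total = 10·log₁₀(4.177e+09) = 96.21 dB.

96.2 dB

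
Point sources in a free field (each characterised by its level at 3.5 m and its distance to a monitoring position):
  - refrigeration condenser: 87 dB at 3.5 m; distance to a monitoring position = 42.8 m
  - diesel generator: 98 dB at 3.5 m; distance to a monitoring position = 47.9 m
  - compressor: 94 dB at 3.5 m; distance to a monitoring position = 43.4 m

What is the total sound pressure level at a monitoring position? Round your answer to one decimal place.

First find each source's level at the receiver (point-source: −20·log₁₀(r/r_ref)), then combine on an intensity basis.
refrigeration condenser: 87 − 20·log₁₀(42.8/3.5) = 87 − 21.75 = 65.25 dB.
diesel generator: 98 − 20·log₁₀(47.9/3.5) = 98 − 22.73 = 75.27 dB.
compressor: 94 − 20·log₁₀(43.4/3.5) = 94 − 21.87 = 72.13 dB.
Σ 10^(L/10) = 5.338e+07 → L_total = 10·log₁₀(5.338e+07) = 77.27 dB.

77.3 dB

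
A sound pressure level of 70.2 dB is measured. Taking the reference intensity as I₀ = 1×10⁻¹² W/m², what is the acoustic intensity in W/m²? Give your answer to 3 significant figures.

I = I₀·10^(L/10) = 10⁻¹² × 10^(70.2/10) = 10^(-4.980).

1.05e-05 W/m²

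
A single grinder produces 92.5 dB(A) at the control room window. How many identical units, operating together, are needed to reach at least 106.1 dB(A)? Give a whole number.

23

N identical sources give L₁ + 10·log₁₀ N, so require 10·log₁₀ N ≥ 106.1 − 92.5 = 13.6 dB.
N ≥ 10^(13.6/10) = 22.909, so N = 23.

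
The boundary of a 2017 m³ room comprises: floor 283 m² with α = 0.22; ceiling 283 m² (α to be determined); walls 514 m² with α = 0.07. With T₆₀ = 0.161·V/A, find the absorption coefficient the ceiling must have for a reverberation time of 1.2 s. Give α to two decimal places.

From T₆₀ = 0.161·V/A, the target T₆₀ = 1.2 s needs A = 0.161·2017/1.2 = 270.61 m².
Absorption from the other surfaces = 283·0.22 + 514·0.07 = 98.24 m², so the ceiling must supply 172.37 m² over 283 m².
α = 172.37/283 = 0.609.

0.61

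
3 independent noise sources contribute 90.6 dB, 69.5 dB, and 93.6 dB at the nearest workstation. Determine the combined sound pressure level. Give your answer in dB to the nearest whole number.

For uncorrelated sources the intensities add, so convert each level to linear form, sum, and take 10·log₁₀ of the total.
Σ 10^(L/10) = 10^(90.6/10) + 10^(69.5/10) + 10^(93.6/10) = 3.448e+09.
L_total = 10·log₁₀(3.448e+09) = 95.38 dB.

95 dB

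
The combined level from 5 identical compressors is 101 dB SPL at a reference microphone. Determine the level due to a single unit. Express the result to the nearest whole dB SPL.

94 dB SPL

5 equal contributions raise the level by 10·log₁₀ 5 = 6.990 dB, so each unit alone gives 101 − 6.990.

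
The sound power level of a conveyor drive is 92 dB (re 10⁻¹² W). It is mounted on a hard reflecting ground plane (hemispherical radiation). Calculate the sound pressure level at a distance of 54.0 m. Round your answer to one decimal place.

L_p = L_w − 10·log₁₀(2π·r²) with r = 54.0 m.
2π·r² = 1.832e+04 m², 10·log₁₀ of that is 42.630 dB.
L_p = 92 − 42.630 = 49.37 dB.

49.4 dB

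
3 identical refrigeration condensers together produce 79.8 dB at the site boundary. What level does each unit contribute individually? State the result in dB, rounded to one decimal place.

75.0 dB

3 equal contributions raise the level by 10·log₁₀ 3 = 4.771 dB, so each unit alone gives 79.8 − 4.771.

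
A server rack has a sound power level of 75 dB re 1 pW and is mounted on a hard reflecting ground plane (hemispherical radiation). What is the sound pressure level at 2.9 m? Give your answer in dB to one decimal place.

57.8 dB

The power spreads over a hemisphere of area 2π·r², so L_p = L_w − 10·log₁₀(2π·r²).
2π·r² = 52.84 m², 10·log₁₀ of that is 17.230 dB.
L_p = 75 − 17.230 = 57.77 dB.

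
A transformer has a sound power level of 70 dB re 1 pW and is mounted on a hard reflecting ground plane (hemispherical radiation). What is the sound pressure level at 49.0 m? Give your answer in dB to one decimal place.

L_p = L_w − 10·log₁₀(2π·r²) with r = 49.0 m.
2π·r² = 1.509e+04 m², 10·log₁₀ of that is 41.786 dB.
L_p = 70 − 41.786 = 28.21 dB.

28.2 dB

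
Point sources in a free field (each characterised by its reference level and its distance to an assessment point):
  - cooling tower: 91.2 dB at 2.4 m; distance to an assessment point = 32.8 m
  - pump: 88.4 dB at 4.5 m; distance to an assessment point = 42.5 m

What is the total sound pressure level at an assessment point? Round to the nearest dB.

72 dB

Propagate each source to the receiver with L = L_ref − 20·log₁₀(r/r_ref), then add intensities.
cooling tower: 91.2 − 20·log₁₀(32.8/2.4) = 91.2 − 22.71 = 68.49 dB.
pump: 88.4 − 20·log₁₀(42.5/4.5) = 88.4 − 19.50 = 68.90 dB.
Σ 10^(L/10) = 1.481e+07 → L_total = 10·log₁₀(1.481e+07) = 71.71 dB.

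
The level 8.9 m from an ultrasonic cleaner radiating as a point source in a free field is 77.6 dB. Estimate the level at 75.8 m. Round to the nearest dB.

59 dB

Point-source attenuation: ΔL = 20·log₁₀(r₂/r₁) = 20·log₁₀(75.8/8.9) = 18.606 dB.
L₂ = 77.6 − 20·log₁₀(75.8/8.9) = 77.6 − 18.606 = 58.99 dB.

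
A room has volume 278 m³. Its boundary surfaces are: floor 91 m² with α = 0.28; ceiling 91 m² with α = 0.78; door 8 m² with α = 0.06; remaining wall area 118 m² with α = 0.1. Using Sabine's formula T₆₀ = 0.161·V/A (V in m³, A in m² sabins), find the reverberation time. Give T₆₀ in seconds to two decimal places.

Summing Sᵢαᵢ: 91·0.28 + 91·0.78 + 8·0.06 + 118·0.1 = 108.74 m².
T₆₀ = 0.161 × 278 / 108.74 = 0.412 s.

0.41 s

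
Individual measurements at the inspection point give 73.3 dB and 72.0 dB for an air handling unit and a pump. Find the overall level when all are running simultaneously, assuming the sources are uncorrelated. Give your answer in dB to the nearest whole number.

76 dB

Incoherent sources combine by intensity addition: L_total = 10·log₁₀(Σ 10^(L_i/10)).
Σ 10^(L/10) = 10^(73.3/10) + 10^(72.0/10) = 3.723e+07.
L_total = 10·log₁₀(3.723e+07) = 75.71 dB.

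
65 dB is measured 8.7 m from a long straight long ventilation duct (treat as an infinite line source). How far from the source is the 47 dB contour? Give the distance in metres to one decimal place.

548.9 m

The 18.0 dB drop corresponds to a distance ratio of 10^(18.0/10) for a line source.
r₂ = 8.7·10^((65−47)/10) = 8.7·10^(18.0/10) = 548.93 m.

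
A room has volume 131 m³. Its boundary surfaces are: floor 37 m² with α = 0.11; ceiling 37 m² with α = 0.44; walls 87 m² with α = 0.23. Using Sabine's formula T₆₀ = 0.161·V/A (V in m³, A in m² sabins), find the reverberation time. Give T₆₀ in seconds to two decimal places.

0.52 s

Total absorption A = 37·0.11 + 37·0.44 + 87·0.23 = 40.36 m² sabins.
T₆₀ = 0.161 × 131 / 40.36 = 0.523 s.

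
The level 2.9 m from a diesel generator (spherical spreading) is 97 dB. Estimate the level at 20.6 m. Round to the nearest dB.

80 dB

For a point source, L₂ = L₁ − 20·log₁₀(r₂/r₁).
L₂ = 97 − 20·log₁₀(20.6/2.9) = 97 − 17.029 = 79.97 dB.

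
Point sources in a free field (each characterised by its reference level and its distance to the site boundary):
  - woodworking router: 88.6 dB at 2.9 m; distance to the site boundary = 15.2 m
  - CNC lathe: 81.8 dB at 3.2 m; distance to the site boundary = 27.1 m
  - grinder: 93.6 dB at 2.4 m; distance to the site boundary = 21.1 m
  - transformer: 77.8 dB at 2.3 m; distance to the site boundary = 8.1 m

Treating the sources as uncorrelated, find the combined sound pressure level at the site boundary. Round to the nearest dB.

78 dB

Propagate each source to the receiver with L = L_ref − 20·log₁₀(r/r_ref), then add intensities.
woodworking router: 88.6 − 20·log₁₀(15.2/2.9) = 88.6 − 14.39 = 74.21 dB.
CNC lathe: 81.8 − 20·log₁₀(27.1/3.2) = 81.8 − 18.56 = 63.24 dB.
grinder: 93.6 − 20·log₁₀(21.1/2.4) = 93.6 − 18.88 = 74.72 dB.
transformer: 77.8 − 20·log₁₀(8.1/2.3) = 77.8 − 10.94 = 66.86 dB.
Σ 10^(L/10) = 6.298e+07 → L_total = 10·log₁₀(6.298e+07) = 77.99 dB.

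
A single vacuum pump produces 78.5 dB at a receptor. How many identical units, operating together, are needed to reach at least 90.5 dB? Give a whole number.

The shortfall is 90.5 − 78.5 = 12.0 dB, and N units add 10·log₁₀ N, so need 10·log₁₀ N ≥ 12.0.
N ≥ 10^(12.0/10) = 15.849, so N = 16.

16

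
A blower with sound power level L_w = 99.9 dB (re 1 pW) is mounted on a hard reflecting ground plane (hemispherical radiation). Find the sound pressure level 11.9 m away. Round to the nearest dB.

70 dB

The power spreads over a hemisphere of area 2π·r², so L_p = L_w − 10·log₁₀(2π·r²).
2π·r² = 889.8 m², 10·log₁₀ of that is 29.493 dB.
L_p = 99.9 − 29.493 = 70.41 dB.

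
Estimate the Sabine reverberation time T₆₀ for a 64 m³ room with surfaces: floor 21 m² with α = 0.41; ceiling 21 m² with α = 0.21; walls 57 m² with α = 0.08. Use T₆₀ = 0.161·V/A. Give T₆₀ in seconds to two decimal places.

0.59 s

A = Σ Sᵢαᵢ = 21·0.41 + 21·0.21 + 57·0.08 = 17.58 m².
T₆₀ = 0.161·V/A = 0.161·64/17.58 = 0.586 s.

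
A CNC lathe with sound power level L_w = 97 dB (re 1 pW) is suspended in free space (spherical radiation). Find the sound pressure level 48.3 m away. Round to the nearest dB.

The power spreads over a sphere of area 4π·r², so L_p = L_w − 10·log₁₀(4π·r²).
4π·r² = 2.932e+04 m², 10·log₁₀ of that is 44.671 dB.
L_p = 97 − 44.671 = 52.33 dB.

52 dB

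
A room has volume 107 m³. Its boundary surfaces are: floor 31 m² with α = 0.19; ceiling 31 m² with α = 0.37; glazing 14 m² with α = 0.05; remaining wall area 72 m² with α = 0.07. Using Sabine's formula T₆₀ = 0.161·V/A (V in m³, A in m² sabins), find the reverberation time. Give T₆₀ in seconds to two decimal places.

A = Σ Sᵢαᵢ = 31·0.19 + 31·0.37 + 14·0.05 + 72·0.07 = 23.10 m².
T₆₀ = 0.161 × 107 / 23.10 = 0.746 s.

0.75 s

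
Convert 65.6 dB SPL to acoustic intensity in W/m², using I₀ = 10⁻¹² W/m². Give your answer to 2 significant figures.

L = 10·log₁₀(I/I₀) ⇒ I = I₀·10^(L/10) = 10⁻¹² × 10^6.56.

3.6e-06 W/m²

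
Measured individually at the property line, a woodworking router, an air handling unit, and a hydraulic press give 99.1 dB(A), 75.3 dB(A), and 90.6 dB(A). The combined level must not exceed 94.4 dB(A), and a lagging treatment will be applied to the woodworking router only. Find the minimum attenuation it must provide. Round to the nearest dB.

Fixed contribution from the other sources: Σ 10^(L/10) = 10^(75.3/10) + 10^(90.6/10) = 1.182e+09 (90.73 dB(A)).
The limit corresponds to 10^(94.4/10) = 2.754e+09; subtracting the fixed part leaves 1.572e+09 for the woodworking router, i.e. 91.97 dB(A).
So the woodworking router must be reduced from 99.1 to 91.97 dB(A): IL = 7.13 dB.

7 dB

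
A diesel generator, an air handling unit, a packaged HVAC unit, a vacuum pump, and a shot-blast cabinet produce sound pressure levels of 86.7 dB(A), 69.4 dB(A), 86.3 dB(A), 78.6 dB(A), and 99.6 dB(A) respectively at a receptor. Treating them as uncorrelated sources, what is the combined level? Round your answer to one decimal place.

Incoherent sources combine by intensity addition: L_total = 10·log₁₀(Σ 10^(L_i/10)).
Σ 10^(L/10) = 10^(86.7/10) + 10^(69.4/10) + 10^(86.3/10) + 10^(78.6/10) + 10^(99.6/10) = 1.010e+10.
L_total = 10·log₁₀(1.010e+10) = 100.04 dB(A).

100.0 dB(A)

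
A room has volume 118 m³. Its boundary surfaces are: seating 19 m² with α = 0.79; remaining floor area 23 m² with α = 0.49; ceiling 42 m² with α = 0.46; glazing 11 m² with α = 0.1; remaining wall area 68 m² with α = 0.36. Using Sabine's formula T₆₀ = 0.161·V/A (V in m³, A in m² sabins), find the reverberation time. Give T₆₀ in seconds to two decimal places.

Total absorption A = 19·0.79 + 23·0.49 + 42·0.46 + 11·0.1 + 68·0.36 = 71.18 m² sabins.
T₆₀ = 0.161·V/A = 0.161·118/71.18 = 0.267 s.

0.27 s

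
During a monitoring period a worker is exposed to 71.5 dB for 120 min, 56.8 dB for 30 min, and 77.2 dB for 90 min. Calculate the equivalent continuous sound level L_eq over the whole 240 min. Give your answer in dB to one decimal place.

The energy average is taken in the linear domain: L_eq = 10·log₁₀[(Σ tᵢ·10^(Lᵢ/10))/T], T = 240 min.
Σ tᵢ·10^(Lᵢ/10) = 120·10^(71.5/10) + 30·10^(56.8/10) + 90·10^(77.2/10) = 6.433e+09.
L_eq = 10·log₁₀(6.433e+09/240) = 74.28 dB.

74.3 dB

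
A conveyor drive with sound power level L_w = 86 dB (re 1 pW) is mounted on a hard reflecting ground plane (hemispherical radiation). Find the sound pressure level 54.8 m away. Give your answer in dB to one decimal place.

43.2 dB

The power spreads over a hemisphere of area 2π·r², so L_p = L_w − 10·log₁₀(2π·r²).
2π·r² = 1.887e+04 m², 10·log₁₀ of that is 42.757 dB.
L_p = 86 − 42.757 = 43.24 dB.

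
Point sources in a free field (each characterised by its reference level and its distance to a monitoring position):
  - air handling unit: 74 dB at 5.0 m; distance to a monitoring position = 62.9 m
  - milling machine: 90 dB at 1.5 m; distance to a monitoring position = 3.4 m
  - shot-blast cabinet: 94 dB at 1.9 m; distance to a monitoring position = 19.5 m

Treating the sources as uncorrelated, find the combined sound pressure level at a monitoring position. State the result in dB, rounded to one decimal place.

First find each source's level at the receiver (point-source: −20·log₁₀(r/r_ref)), then combine on an intensity basis.
air handling unit: 74 − 20·log₁₀(62.9/5.0) = 74 − 21.99 = 52.01 dB.
milling machine: 90 − 20·log₁₀(3.4/1.5) = 90 − 7.11 = 82.89 dB.
shot-blast cabinet: 94 − 20·log₁₀(19.5/1.9) = 94 − 20.23 = 73.77 dB.
Σ 10^(L/10) = 2.186e+08 → L_total = 10·log₁₀(2.186e+08) = 83.40 dB.

83.4 dB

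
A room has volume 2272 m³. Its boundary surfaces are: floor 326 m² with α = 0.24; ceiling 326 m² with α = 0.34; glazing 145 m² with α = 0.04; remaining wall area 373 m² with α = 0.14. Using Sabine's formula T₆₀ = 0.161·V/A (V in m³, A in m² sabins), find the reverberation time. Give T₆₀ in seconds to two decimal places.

1.48 s

Total absorption A = 326·0.24 + 326·0.34 + 145·0.04 + 373·0.14 = 247.10 m² sabins.
T₆₀ = 0.161 × 2272 / 247.10 = 1.480 s.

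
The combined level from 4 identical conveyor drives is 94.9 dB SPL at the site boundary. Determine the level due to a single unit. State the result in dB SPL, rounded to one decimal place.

88.9 dB SPL

4 equal contributions raise the level by 10·log₁₀ 4 = 6.021 dB, so each unit alone gives 94.9 − 6.021.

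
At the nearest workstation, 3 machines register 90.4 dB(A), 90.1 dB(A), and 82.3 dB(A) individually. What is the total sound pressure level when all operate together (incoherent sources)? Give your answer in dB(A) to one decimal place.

93.6 dB(A)

For uncorrelated sources the intensities add, so convert each level to linear form, sum, and take 10·log₁₀ of the total.
Σ 10^(L/10) = 10^(90.4/10) + 10^(90.1/10) + 10^(82.3/10) = 2.290e+09.
L_total = 10·log₁₀(2.290e+09) = 93.60 dB(A).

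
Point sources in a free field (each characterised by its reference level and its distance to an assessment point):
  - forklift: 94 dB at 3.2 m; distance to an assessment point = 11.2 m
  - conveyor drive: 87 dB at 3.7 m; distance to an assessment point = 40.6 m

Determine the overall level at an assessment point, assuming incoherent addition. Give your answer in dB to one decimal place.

83.2 dB

First find each source's level at the receiver (point-source: −20·log₁₀(r/r_ref)), then combine on an intensity basis.
forklift: 94 − 20·log₁₀(11.2/3.2) = 94 − 10.88 = 83.12 dB.
conveyor drive: 87 − 20·log₁₀(40.6/3.7) = 87 − 20.81 = 66.19 dB.
Σ 10^(L/10) = 2.092e+08 → L_total = 10·log₁₀(2.092e+08) = 83.21 dB.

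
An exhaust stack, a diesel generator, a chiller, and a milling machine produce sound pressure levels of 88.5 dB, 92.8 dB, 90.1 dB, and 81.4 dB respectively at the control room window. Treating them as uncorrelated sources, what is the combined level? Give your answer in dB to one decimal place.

95.8 dB

For uncorrelated sources the intensities add, so convert each level to linear form, sum, and take 10·log₁₀ of the total.
Σ 10^(L/10) = 10^(88.5/10) + 10^(92.8/10) + 10^(90.1/10) + 10^(81.4/10) = 3.775e+09.
L_total = 10·log₁₀(3.775e+09) = 95.77 dB.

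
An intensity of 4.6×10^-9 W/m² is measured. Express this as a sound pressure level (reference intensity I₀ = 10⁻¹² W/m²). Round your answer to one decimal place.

36.6 dB

Dividing by I₀ shifts the exponent by 12: I/I₀ = 4.6×10^3.
L = 10·(0.6628 + 3) = 36.63 dB.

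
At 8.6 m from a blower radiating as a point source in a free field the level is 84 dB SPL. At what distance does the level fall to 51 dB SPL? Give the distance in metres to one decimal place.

The 33.0 dB drop corresponds to a distance ratio of 10^(33.0/20) for a point source.
r₂ = 8.6·10^((84−51)/20) = 8.6·10^(33.0/20) = 384.15 m.

384.1 m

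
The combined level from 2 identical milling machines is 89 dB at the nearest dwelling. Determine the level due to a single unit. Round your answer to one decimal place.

86.0 dB

2 equal contributions raise the level by 10·log₁₀ 2 = 3.010 dB, so each unit alone gives 89 − 3.010.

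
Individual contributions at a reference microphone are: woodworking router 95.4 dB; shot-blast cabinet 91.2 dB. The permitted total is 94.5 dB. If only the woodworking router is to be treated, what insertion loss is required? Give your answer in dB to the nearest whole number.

4 dB

Everything except the woodworking router sums to 10^(91.2/10) = 1.318e+09 in linear terms, 91.20 dB.
To meet 94.5 dB overall, the treated woodworking router may contribute at most 10^(94.5/10) − 1.318e+09 = 1.500e+09, i.e. 91.76 dB.
Required insertion loss = 95.4 − 91.76 = 3.64 dB.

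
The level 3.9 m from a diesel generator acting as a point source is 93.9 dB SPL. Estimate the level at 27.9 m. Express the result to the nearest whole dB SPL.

77 dB SPL

Spherical spreading from a point source gives a 20·log₁₀(r₂/r₁) drop.
L₂ = 93.9 − 20·log₁₀(27.9/3.9) = 93.9 − 17.091 = 76.81 dB SPL.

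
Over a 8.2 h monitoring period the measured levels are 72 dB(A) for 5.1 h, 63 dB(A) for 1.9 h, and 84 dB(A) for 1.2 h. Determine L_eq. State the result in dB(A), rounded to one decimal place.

Weight each interval's intensity by its duration and average over T = 8.2 h:
Σ tᵢ·10^(Lᵢ/10) = 5.1·10^(72/10) + 1.9·10^(63/10) + 1.2·10^(84/10) = 3.860e+08.
L_eq = 10·log₁₀(3.860e+08/8.2) = 76.73 dB(A).

76.7 dB(A)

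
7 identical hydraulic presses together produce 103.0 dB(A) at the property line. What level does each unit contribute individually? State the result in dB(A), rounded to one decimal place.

For N identical incoherent sources L_total = L₁ + 10·log₁₀ N, so L₁ = 103.0 − 10·log₁₀(7) = 103.0 − 8.451.

94.5 dB(A)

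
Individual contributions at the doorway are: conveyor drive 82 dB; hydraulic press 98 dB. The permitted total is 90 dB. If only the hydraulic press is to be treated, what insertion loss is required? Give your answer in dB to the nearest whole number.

9 dB

The untreated sources together contribute 10^(82/10) = 1.585e+08, i.e. 82.00 dB.
To meet 90 dB overall, the treated hydraulic press may contribute at most 10^(90/10) − 1.585e+08 = 8.415e+08, i.e. 89.25 dB.
So the hydraulic press must be reduced from 98 to 89.25 dB: IL = 8.75 dB.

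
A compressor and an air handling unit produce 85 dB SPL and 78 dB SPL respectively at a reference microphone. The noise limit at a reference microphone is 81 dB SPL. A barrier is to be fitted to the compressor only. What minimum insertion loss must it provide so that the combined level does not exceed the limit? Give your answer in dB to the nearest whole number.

Everything except the compressor sums to 10^(78/10) = 6.310e+07 in linear terms, 78.00 dB SPL.
The limit corresponds to 10^(81/10) = 1.259e+08; subtracting the fixed part leaves 6.280e+07 for the compressor, i.e. 77.98 dB SPL.
So the compressor must be reduced from 85 to 77.98 dB SPL: IL = 7.02 dB.

7 dB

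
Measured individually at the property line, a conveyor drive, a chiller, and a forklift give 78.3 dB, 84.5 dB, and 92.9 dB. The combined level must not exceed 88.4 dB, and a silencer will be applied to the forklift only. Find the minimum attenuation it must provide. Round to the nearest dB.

Everything except the forklift sums to 10^(78.3/10) + 10^(84.5/10) = 3.494e+08 in linear terms, 85.43 dB.
The limit corresponds to 10^(88.4/10) = 6.918e+08; subtracting the fixed part leaves 3.424e+08 for the forklift, i.e. 85.35 dB.
Required insertion loss = 92.9 − 85.35 = 7.55 dB.

8 dB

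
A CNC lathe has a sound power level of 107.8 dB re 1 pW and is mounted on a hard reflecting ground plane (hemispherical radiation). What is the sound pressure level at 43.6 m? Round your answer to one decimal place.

The power spreads over a hemisphere of area 2π·r², so L_p = L_w − 10·log₁₀(2π·r²).
2π·r² = 1.194e+04 m², 10·log₁₀ of that is 40.772 dB.
L_p = 107.8 − 40.772 = 67.03 dB.

67.0 dB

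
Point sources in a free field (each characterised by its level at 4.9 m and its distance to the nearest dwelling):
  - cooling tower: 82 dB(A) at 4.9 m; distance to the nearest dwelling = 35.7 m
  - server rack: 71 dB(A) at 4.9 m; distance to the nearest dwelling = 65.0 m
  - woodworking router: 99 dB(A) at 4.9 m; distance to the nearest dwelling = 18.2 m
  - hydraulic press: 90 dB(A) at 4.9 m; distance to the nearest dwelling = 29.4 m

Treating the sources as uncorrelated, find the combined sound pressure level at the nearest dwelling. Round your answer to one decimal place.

87.8 dB(A)

First find each source's level at the receiver (point-source: −20·log₁₀(r/r_ref)), then combine on an intensity basis.
cooling tower: 82 − 20·log₁₀(35.7/4.9) = 82 − 17.25 = 64.75 dB(A).
server rack: 71 − 20·log₁₀(65.0/4.9) = 71 − 22.45 = 48.55 dB(A).
woodworking router: 99 − 20·log₁₀(18.2/4.9) = 99 − 11.40 = 87.60 dB(A).
hydraulic press: 90 − 20·log₁₀(29.4/4.9) = 90 − 15.56 = 74.44 dB(A).
Σ 10^(L/10) = 6.066e+08 → L_total = 10·log₁₀(6.066e+08) = 87.83 dB(A).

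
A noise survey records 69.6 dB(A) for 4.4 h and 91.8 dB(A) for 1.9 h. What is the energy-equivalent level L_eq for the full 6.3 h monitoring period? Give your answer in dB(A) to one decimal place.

L_eq = 10·log₁₀[(1/T)·Σ tᵢ·10^(Lᵢ/10)] with T = 6.3 h.
Σ tᵢ·10^(Lᵢ/10) = 4.4·10^(69.6/10) + 1.9·10^(91.8/10) = 2.916e+09.
L_eq = 10·log₁₀(2.916e+09/6.3) = 86.65 dB(A).

86.7 dB(A)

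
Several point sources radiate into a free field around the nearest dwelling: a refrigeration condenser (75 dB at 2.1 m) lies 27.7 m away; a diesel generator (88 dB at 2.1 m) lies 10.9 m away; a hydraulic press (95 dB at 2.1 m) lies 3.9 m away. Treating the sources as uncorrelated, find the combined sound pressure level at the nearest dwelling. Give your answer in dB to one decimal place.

89.7 dB

Propagate each source to the receiver with L = L_ref − 20·log₁₀(r/r_ref), then add intensities.
refrigeration condenser: 75 − 20·log₁₀(27.7/2.1) = 75 − 22.41 = 52.59 dB.
diesel generator: 88 − 20·log₁₀(10.9/2.1) = 88 − 14.30 = 73.70 dB.
hydraulic press: 95 − 20·log₁₀(3.9/2.1) = 95 − 5.38 = 89.62 dB.
Σ 10^(L/10) = 9.405e+08 → L_total = 10·log₁₀(9.405e+08) = 89.73 dB.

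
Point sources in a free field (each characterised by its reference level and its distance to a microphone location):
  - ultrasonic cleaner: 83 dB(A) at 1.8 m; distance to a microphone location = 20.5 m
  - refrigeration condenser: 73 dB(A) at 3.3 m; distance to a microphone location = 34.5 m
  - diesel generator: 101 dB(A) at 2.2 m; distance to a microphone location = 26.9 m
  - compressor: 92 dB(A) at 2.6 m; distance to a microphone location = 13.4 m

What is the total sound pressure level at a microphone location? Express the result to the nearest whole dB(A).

82 dB(A)

First find each source's level at the receiver (point-source: −20·log₁₀(r/r_ref)), then combine on an intensity basis.
ultrasonic cleaner: 83 − 20·log₁₀(20.5/1.8) = 83 − 21.13 = 61.87 dB(A).
refrigeration condenser: 73 − 20·log₁₀(34.5/3.3) = 73 − 20.39 = 52.61 dB(A).
diesel generator: 101 − 20·log₁₀(26.9/2.2) = 101 − 21.75 = 79.25 dB(A).
compressor: 92 − 20·log₁₀(13.4/2.6) = 92 − 14.24 = 77.76 dB(A).
Σ 10^(L/10) = 1.456e+08 → L_total = 10·log₁₀(1.456e+08) = 81.63 dB(A).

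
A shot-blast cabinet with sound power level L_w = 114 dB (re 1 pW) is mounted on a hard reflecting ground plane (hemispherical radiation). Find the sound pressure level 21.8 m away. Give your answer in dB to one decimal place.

79.2 dB

Free-field hemispherical radiation: L_p = L_w − 10·log₁₀(2π·r²), r = 21.8 m.
2π·r² = 2986 m², 10·log₁₀ of that is 34.751 dB.
L_p = 114 − 34.751 = 79.25 dB.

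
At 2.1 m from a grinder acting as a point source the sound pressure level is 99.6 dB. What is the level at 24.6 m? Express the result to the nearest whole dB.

Point-source attenuation: ΔL = 20·log₁₀(r₂/r₁) = 20·log₁₀(24.6/2.1) = 21.374 dB.
L₂ = 99.6 − 20·log₁₀(24.6/2.1) = 99.6 − 21.374 = 78.23 dB.

78 dB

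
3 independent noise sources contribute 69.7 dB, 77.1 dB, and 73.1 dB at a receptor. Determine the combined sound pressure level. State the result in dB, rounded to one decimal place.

79.1 dB

For uncorrelated sources the intensities add, so convert each level to linear form, sum, and take 10·log₁₀ of the total.
Σ 10^(L/10) = 10^(69.7/10) + 10^(77.1/10) + 10^(73.1/10) = 8.104e+07.
L_total = 10·log₁₀(8.104e+07) = 79.09 dB.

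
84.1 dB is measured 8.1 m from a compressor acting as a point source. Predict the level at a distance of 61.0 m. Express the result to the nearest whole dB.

67 dB

Spherical spreading from a point source gives a 20·log₁₀(r₂/r₁) drop.
L₂ = 84.1 − 20·log₁₀(61.0/8.1) = 84.1 − 17.537 = 66.56 dB.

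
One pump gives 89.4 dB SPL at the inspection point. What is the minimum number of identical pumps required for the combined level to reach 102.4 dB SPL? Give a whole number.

The shortfall is 102.4 − 89.4 = 13.0 dB, and N units add 10·log₁₀ N, so need 10·log₁₀ N ≥ 13.0.
N ≥ 10^(13.0/10) = 19.953, so N = 20.

20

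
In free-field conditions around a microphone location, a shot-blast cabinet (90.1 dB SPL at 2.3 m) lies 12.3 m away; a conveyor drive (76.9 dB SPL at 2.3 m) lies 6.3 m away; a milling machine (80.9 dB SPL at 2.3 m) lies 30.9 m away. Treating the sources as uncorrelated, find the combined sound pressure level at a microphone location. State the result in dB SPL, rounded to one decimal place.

Apply inverse-square spreading to bring every level to the receiver, then sum 10^(L/10).
shot-blast cabinet: 90.1 − 20·log₁₀(12.3/2.3) = 90.1 − 14.56 = 75.54 dB SPL.
conveyor drive: 76.9 − 20·log₁₀(6.3/2.3) = 76.9 − 8.75 = 68.15 dB SPL.
milling machine: 80.9 − 20·log₁₀(30.9/2.3) = 80.9 − 22.56 = 58.34 dB SPL.
Σ 10^(L/10) = 4.299e+07 → L_total = 10·log₁₀(4.299e+07) = 76.33 dB SPL.

76.3 dB SPL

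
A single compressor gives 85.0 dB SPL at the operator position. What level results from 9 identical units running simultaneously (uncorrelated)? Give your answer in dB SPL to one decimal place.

94.5 dB SPL

With 9 equal, uncorrelated contributions the intensity is 9× that of one unit, giving a rise of 10·log₁₀ 9.
L_total = 85.0 + 10·log₁₀(9) = 85.0 + 9.542 = 94.54 dB SPL.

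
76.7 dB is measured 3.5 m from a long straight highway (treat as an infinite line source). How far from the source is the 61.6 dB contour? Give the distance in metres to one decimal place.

For a line source L₁ − L₂ = 10·log₁₀(r₂/r₁), so r₂ = r₁·10^((L₁−L₂)/10).
r₂ = 3.5·10^((76.7−61.6)/10) = 3.5·10^(15.1/10) = 113.26 m.

113.3 m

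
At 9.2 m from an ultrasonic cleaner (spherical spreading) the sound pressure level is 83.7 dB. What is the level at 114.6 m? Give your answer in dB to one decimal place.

For a point source, L₂ = L₁ − 20·log₁₀(r₂/r₁).
L₂ = 83.7 − 20·log₁₀(114.6/9.2) = 83.7 − 21.908 = 61.79 dB.

61.8 dB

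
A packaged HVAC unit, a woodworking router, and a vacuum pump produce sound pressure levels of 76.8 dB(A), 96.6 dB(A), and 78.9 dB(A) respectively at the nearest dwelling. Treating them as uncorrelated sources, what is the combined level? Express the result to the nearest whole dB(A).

For uncorrelated sources the intensities add, so convert each level to linear form, sum, and take 10·log₁₀ of the total.
Σ 10^(L/10) = 10^(76.8/10) + 10^(96.6/10) + 10^(78.9/10) = 4.696e+09.
L_total = 10·log₁₀(4.696e+09) = 96.72 dB(A).

97 dB(A)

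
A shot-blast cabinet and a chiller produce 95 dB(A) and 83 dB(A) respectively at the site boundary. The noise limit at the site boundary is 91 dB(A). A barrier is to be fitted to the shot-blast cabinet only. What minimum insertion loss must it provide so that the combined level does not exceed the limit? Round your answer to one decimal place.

4.7 dB

The untreated sources together contribute 10^(83/10) = 1.995e+08, i.e. 83.00 dB(A).
To meet 91 dB(A) overall, the treated shot-blast cabinet may contribute at most 10^(91/10) − 1.995e+08 = 1.059e+09, i.e. 90.25 dB(A).
So the shot-blast cabinet must be reduced from 95 to 90.25 dB(A): IL = 4.75 dB.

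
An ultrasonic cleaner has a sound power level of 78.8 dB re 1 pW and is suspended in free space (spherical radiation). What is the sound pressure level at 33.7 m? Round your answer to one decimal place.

L_p = L_w − 10·log₁₀(4π·r²) with r = 33.7 m.
4π·r² = 1.427e+04 m², 10·log₁₀ of that is 41.545 dB.
L_p = 78.8 − 41.545 = 37.26 dB.

37.3 dB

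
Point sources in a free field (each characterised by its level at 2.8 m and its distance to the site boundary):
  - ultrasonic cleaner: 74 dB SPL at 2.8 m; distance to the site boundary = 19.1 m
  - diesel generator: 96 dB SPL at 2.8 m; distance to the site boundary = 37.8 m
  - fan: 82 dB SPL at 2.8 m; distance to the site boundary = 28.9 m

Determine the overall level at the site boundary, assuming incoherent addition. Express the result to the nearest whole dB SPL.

Propagate each source to the receiver with L = L_ref − 20·log₁₀(r/r_ref), then add intensities.
ultrasonic cleaner: 74 − 20·log₁₀(19.1/2.8) = 74 − 16.68 = 57.32 dB SPL.
diesel generator: 96 − 20·log₁₀(37.8/2.8) = 96 − 22.61 = 73.39 dB SPL.
fan: 82 − 20·log₁₀(28.9/2.8) = 82 − 20.27 = 61.73 dB SPL.
Σ 10^(L/10) = 2.387e+07 → L_total = 10·log₁₀(2.387e+07) = 73.78 dB SPL.

74 dB SPL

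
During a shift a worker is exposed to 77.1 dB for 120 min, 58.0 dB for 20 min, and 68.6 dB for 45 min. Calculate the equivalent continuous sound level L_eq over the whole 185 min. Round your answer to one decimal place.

75.5 dB

Weight each interval's intensity by its duration and average over T = 185 min:
Σ tᵢ·10^(Lᵢ/10) = 120·10^(77.1/10) + 20·10^(58.0/10) + 45·10^(68.6/10) = 6.493e+09.
L_eq = 10·log₁₀(6.493e+09/185) = 75.45 dB.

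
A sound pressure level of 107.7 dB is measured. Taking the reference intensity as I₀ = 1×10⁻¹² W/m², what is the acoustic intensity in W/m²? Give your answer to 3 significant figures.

I/I₀ = 10^(107.7/10) = 5.888e+10, so I = 5.888e+10 × 10⁻¹² W/m².

0.0589 W/m²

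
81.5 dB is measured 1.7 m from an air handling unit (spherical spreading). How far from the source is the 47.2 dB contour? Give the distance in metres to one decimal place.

88.2 m

For a point source L₁ − L₂ = 20·log₁₀(r₂/r₁), so r₂ = r₁·10^((L₁−L₂)/20).
r₂ = 1.7·10^((81.5−47.2)/20) = 1.7·10^(34.3/20) = 88.20 m.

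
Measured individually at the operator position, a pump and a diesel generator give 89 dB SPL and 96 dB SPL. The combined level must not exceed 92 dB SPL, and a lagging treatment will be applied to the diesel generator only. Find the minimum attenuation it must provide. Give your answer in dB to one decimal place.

7.0 dB

Everything except the diesel generator sums to 10^(89/10) = 7.943e+08 in linear terms, 89.00 dB SPL.
To meet 92 dB SPL overall, the treated diesel generator may contribute at most 10^(92/10) − 7.943e+08 = 7.906e+08, i.e. 88.98 dB SPL.
So the diesel generator must be reduced from 96 to 88.98 dB SPL: IL = 7.02 dB.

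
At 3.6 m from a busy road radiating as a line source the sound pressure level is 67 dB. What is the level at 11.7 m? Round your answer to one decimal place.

61.9 dB

For a line source, L₂ = L₁ − 10·log₁₀(r₂/r₁).
L₂ = 67 − 10·log₁₀(11.7/3.6) = 67 − 5.119 = 61.88 dB.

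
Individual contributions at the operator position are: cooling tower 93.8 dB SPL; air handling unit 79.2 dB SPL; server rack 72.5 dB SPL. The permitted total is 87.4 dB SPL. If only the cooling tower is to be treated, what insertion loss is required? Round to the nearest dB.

Everything except the cooling tower sums to 10^(79.2/10) + 10^(72.5/10) = 1.010e+08 in linear terms, 80.04 dB SPL.
The limit corresponds to 10^(87.4/10) = 5.495e+08; subtracting the fixed part leaves 4.486e+08 for the cooling tower, i.e. 86.52 dB SPL.
Required insertion loss = 93.8 − 86.52 = 7.28 dB.

7 dB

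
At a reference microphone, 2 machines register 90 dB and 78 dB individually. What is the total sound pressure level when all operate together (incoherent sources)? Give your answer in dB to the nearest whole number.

90 dB

For uncorrelated sources the intensities add, so convert each level to linear form, sum, and take 10·log₁₀ of the total.
Σ 10^(L/10) = 10^(90/10) + 10^(78/10) = 1.063e+09.
L_total = 10·log₁₀(1.063e+09) = 90.27 dB.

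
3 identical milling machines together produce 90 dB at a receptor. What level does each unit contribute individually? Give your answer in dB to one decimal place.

Dividing the total intensity by 3 lowers the level by 10·log₁₀ 3 = 4.771 dB: L₁ = 90 − 4.771.

85.2 dB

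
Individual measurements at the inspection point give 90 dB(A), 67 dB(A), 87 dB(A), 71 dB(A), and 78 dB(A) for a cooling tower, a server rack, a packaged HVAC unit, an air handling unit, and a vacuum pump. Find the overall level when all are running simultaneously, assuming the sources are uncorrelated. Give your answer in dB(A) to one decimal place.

92.0 dB(A)

Incoherent sources combine by intensity addition: L_total = 10·log₁₀(Σ 10^(L_i/10)).
Σ 10^(L/10) = 10^(90/10) + 10^(67/10) + 10^(87/10) + 10^(71/10) + 10^(78/10) = 1.582e+09.
L_total = 10·log₁₀(1.582e+09) = 91.99 dB(A).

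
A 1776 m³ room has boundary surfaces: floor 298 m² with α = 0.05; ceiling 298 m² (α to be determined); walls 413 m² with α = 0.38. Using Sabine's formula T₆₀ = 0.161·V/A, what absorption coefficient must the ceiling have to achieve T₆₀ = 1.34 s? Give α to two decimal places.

A = 0.161·V/T₆₀ = 0.161·1776/1.34 = 213.39 m² sabins.
Absorption from the other surfaces = 298·0.05 + 413·0.38 = 171.84 m², so the ceiling must supply 41.55 m² over 298 m².
α = 41.55/298 = 0.139.

0.14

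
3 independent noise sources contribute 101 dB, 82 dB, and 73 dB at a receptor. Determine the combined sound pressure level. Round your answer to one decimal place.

101.1 dB

For uncorrelated sources the intensities add, so convert each level to linear form, sum, and take 10·log₁₀ of the total.
Σ 10^(L/10) = 10^(101/10) + 10^(82/10) + 10^(73/10) = 1.277e+10.
L_total = 10·log₁₀(1.277e+10) = 101.06 dB.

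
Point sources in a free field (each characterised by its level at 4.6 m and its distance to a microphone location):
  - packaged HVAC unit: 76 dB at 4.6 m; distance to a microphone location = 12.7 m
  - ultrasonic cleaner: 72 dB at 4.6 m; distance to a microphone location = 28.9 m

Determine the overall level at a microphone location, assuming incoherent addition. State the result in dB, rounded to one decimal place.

67.5 dB

Propagate each source to the receiver with L = L_ref − 20·log₁₀(r/r_ref), then add intensities.
packaged HVAC unit: 76 − 20·log₁₀(12.7/4.6) = 76 − 8.82 = 67.18 dB.
ultrasonic cleaner: 72 − 20·log₁₀(28.9/4.6) = 72 − 15.96 = 56.04 dB.
Σ 10^(L/10) = 5.624e+06 → L_total = 10·log₁₀(5.624e+06) = 67.50 dB.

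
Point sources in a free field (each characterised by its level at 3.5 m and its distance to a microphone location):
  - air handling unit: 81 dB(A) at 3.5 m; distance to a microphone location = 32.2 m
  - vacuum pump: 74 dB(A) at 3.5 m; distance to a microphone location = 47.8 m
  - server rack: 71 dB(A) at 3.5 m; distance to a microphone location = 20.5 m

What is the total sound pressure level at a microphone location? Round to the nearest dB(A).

Apply inverse-square spreading to bring every level to the receiver, then sum 10^(L/10).
air handling unit: 81 − 20·log₁₀(32.2/3.5) = 81 − 19.28 = 61.72 dB(A).
vacuum pump: 74 − 20·log₁₀(47.8/3.5) = 74 − 22.71 = 51.29 dB(A).
server rack: 71 − 20·log₁₀(20.5/3.5) = 71 − 15.35 = 55.65 dB(A).
Σ 10^(L/10) = 1.989e+06 → L_total = 10·log₁₀(1.989e+06) = 62.99 dB(A).

63 dB(A)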